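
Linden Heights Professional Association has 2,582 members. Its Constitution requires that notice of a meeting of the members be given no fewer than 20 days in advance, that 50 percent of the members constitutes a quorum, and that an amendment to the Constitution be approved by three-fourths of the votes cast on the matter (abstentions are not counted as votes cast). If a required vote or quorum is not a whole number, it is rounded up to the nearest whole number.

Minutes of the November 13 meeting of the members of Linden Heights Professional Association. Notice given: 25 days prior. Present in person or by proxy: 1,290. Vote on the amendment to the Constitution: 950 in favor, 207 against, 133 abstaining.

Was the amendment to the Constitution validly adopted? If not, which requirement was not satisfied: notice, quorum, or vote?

Invalid — quorum requirement not satisfied.

Notice: 25 days given; 20 required. Satisfied.
Quorum: 50% of 2,582 = 1,291; 1,290 present. Not satisfied.
Vote: requires three-fourths of the votes cast (1,290 − 133 abstaining = 1,157); 3/4 of 1157 = 867.75, rounded up to 868, so 868 needed; 950 in favor. Satisfied.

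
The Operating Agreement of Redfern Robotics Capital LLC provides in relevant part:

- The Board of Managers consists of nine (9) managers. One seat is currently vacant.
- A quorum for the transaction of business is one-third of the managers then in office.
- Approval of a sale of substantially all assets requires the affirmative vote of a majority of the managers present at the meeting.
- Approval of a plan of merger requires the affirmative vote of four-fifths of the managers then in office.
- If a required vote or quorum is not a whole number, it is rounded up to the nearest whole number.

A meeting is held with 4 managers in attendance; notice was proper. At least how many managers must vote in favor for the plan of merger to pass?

The plan of merger requires four-fifths of the managers then in office (8).
4/5 of 8 = 6.40, rounded up to 7.
(Only 4 can vote, so the plan of merger cannot pass at this meeting, but the required vote is still 7.)

7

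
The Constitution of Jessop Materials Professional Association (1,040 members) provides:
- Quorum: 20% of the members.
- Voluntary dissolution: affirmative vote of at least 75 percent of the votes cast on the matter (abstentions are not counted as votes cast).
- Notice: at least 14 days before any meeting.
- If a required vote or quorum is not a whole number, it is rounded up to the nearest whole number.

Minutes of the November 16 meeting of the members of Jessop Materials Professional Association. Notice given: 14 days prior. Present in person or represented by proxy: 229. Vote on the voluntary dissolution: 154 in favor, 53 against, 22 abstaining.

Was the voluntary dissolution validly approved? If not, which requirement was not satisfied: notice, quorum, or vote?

Invalid — vote requirement not satisfied.

Notice: 14 days given; 14 required. Satisfied.
Quorum: 20% of 1,040 = 208; 229 present. Satisfied.
Vote: requires three-fourths of the votes cast (229 − 22 abstaining = 207); 3/4 of 207 = 155.25, rounded up to 156, so 156 needed; 154 in favor. Not satisfied.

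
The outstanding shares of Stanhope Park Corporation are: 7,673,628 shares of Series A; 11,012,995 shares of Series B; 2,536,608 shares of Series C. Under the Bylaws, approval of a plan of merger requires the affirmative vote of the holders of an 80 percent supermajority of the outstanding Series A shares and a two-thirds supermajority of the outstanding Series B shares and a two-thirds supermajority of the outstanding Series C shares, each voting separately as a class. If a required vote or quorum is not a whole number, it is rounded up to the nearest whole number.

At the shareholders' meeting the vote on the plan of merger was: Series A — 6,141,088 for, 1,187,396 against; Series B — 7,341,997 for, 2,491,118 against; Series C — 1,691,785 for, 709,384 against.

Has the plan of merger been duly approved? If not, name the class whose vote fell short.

Series A: 4/5 of 7673628 = 6138902.40, rounded up to 6138903; 6,138,903 required, 6,141,088 in favor — approved.
Series B: 2/3 of 11012995 = 7341996.67, rounded up to 7341997; 7,341,997 required, 7,341,997 in favor — approved.
Series C: 2/3 of 2536608 = 1691072; 1,691,072 required, 1,691,785 in favor — approved.

Approved — every class gave the required vote.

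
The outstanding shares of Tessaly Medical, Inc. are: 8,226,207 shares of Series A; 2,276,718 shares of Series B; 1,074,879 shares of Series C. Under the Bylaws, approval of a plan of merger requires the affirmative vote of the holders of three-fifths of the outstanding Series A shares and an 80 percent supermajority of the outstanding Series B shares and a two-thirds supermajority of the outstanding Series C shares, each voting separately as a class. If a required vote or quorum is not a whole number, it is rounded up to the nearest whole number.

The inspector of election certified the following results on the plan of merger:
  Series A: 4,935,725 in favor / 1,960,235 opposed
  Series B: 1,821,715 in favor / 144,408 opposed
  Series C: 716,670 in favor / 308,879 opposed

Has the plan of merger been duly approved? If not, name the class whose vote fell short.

Series A: 3/5 of 8226207 = 4935724.20, rounded up to 4935725; 4,935,725 required, 4,935,725 in favor — approved.
Series B: 4/5 of 2276718 = 1821374.40, rounded up to 1821375; 1,821,375 required, 1,821,715 in favor — approved.
Series C: 2/3 of 1074879 = 716586; 716,586 required, 716,670 in favor — approved.

Approved — every class gave the required vote.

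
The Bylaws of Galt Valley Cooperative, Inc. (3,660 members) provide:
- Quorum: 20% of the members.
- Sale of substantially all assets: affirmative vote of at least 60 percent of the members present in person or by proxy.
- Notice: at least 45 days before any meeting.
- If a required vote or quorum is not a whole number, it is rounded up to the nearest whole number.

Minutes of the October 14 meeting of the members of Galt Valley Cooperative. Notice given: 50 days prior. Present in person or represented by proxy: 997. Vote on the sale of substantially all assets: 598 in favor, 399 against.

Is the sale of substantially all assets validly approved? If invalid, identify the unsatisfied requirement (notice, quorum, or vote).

Notice: 50 days given; 45 required. Satisfied.
Quorum: 20% of 3,660 = 732; 997 present. Satisfied.
Vote: requires three-fifths of those present (997); 3/5 of 997 = 598.20, rounded up to 599, so 599 needed; 598 in favor. Not satisfied.

Invalid — vote requirement not satisfied.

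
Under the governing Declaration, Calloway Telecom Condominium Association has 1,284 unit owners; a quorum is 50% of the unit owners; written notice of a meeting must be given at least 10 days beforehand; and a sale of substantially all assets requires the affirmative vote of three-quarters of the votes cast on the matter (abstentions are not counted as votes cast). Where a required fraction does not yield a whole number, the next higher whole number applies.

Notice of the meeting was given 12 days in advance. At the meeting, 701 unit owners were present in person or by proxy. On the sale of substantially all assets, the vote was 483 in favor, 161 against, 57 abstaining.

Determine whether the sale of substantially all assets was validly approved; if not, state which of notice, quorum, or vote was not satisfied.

Valid — all requirements satisfied.

Notice: 12 days given; 10 required. Satisfied.
Quorum: 50% of 1,284 = 642; 701 present. Satisfied.
Vote: requires three-fourths of the votes cast (701 − 57 abstaining = 644); 3/4 of 644 = 483, so 483 needed; 483 in favor. Satisfied.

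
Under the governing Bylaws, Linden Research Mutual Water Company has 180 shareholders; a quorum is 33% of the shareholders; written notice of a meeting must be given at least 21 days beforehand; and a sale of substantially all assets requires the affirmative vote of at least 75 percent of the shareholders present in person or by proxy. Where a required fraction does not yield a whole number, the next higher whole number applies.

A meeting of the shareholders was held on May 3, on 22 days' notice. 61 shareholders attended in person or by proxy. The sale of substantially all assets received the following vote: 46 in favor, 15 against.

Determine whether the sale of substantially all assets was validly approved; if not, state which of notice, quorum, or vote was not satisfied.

Notice: 22 days given; 21 required. Satisfied.
Quorum: 33% of 180 = 59.40, rounded up to 60; 61 present. Satisfied.
Vote: requires three-fourths of those present (61); 3/4 of 61 = 45.75, rounded up to 46, so 46 needed; 46 in favor. Satisfied.

Valid — all requirements satisfied.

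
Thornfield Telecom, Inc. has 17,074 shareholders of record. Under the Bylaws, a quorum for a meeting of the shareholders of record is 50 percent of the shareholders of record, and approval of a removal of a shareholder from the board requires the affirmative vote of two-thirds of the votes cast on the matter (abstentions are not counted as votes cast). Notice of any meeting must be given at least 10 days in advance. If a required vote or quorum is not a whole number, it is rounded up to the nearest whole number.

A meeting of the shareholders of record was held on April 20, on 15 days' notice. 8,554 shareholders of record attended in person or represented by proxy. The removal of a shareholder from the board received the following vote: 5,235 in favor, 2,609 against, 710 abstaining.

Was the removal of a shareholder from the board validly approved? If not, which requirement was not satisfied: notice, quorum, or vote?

Valid — all requirements satisfied.

Notice: 15 days given; 10 required. Satisfied.
Quorum: 50% of 17,074 = 8,537; 8,554 present. Satisfied.
Vote: requires two-thirds of the votes cast (8,554 − 710 abstaining = 7,844); 2/3 of 7844 = 5229.33, rounded up to 5230, so 5,230 needed; 5,235 in favor. Satisfied.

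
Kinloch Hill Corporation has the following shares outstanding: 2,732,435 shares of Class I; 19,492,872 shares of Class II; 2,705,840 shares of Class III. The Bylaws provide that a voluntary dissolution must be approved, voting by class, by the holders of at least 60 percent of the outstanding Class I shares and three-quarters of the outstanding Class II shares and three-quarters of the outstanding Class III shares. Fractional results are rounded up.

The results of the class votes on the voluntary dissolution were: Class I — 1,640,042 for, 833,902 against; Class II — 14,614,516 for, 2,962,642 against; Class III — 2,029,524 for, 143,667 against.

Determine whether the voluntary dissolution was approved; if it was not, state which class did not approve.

Class I: 3/5 of 2732435 = 1639461; 1,639,461 required, 1,640,042 in favor — approved.
Class II: 3/4 of 19492872 = 14619654; 14,619,654 required, 14,614,516 in favor — not approved.
Class III: 3/4 of 2705840 = 2029380; 2,029,380 required, 2,029,524 in favor — approved.

Not approved — the Class II shares did not give the required vote.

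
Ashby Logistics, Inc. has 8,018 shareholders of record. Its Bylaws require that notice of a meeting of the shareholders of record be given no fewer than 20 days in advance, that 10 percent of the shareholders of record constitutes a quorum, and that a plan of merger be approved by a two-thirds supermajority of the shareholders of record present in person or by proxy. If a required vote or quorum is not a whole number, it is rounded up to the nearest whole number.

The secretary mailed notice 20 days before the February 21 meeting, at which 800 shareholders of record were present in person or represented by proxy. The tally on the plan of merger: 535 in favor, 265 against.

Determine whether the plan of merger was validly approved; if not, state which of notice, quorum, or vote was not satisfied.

Invalid — quorum requirement not satisfied.

Notice: 20 days given; 20 required. Satisfied.
Quorum: 10% of 8,018 = 801.80, rounded up to 802; 800 present. Not satisfied.
Vote: requires two-thirds of those present (800); 2/3 of 800 = 533.33, rounded up to 534, so 534 needed; 535 in favor. Satisfied.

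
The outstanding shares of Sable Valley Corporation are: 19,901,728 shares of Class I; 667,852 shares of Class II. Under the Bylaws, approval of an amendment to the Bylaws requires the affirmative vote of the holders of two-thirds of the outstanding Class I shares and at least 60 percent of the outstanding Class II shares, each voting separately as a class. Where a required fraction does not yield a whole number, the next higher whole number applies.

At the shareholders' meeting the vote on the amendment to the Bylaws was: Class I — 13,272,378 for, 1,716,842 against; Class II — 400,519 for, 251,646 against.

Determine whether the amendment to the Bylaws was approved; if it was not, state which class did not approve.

Not approved — the Class II shares did not give the required vote.

Class I: 2/3 of 19901728 = 13267818.67, rounded up to 13267819; 13,267,819 required, 13,272,378 in favor — approved.
Class II: 3/5 of 667852 = 400711.20, rounded up to 400712; 400,712 required, 400,519 in favor — not approved.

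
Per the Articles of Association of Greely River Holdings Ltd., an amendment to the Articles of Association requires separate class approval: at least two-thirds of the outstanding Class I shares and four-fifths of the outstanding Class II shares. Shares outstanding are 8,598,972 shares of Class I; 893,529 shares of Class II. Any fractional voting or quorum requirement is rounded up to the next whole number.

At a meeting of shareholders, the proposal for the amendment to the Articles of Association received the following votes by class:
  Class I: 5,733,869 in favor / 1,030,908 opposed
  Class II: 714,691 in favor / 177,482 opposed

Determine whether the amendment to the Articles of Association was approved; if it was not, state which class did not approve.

Class I: 2/3 of 8598972 = 5732648; 5,732,648 required, 5,733,869 in favor — approved.
Class II: 4/5 of 893529 = 714823.20, rounded up to 714824; 714,824 required, 714,691 in favor — not approved.

Not approved — the Class II shares did not give the required vote.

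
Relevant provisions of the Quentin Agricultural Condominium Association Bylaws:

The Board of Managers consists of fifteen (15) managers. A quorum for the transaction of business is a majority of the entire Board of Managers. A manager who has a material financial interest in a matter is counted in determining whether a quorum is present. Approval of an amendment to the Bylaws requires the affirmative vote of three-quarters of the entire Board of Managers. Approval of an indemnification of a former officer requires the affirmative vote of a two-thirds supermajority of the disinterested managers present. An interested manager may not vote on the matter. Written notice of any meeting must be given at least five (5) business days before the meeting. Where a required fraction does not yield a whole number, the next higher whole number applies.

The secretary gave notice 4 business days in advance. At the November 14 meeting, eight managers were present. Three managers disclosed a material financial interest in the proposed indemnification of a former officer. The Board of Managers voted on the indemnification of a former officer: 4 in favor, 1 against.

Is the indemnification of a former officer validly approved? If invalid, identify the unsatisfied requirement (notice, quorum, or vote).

Notice: 4 business days given; 5 required (4 < 5). Not satisfied.
Quorum: 8 present (interested managers count toward quorum); quorum is 8. Satisfied.
Vote: the indemnification of a former officer requires two-thirds of the disinterested managers present (8 − 3 = 5). 2/3 of 5 = 3.33, rounded up to 4, so 4 affirmative votes are needed; 4 voted in favor. Satisfied.

Invalid — notice requirement not satisfied.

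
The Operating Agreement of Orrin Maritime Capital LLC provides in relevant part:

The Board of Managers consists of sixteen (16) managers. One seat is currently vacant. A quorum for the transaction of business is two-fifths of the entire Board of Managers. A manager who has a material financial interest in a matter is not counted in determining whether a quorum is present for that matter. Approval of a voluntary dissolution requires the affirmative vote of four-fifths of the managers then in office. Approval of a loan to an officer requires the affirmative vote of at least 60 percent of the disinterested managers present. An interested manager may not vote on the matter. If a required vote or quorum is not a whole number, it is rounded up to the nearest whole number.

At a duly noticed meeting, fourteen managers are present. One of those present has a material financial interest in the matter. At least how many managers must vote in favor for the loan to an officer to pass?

8

The loan to an officer requires three-fifths of the disinterested managers present (14 − 1 = 13).
3/5 of 13 = 7.80, rounded up to 8.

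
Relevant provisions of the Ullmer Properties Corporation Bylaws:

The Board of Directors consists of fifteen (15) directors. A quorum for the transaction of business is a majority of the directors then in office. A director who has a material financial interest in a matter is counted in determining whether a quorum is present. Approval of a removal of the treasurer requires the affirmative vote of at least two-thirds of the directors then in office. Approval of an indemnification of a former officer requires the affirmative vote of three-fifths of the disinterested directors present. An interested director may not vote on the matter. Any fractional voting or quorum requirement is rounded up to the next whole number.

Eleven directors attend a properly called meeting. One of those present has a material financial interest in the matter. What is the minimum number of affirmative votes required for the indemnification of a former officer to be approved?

6

The indemnification of a former officer requires three-fifths of the disinterested directors present (11 − 1 = 10).
3/5 of 10 = 6.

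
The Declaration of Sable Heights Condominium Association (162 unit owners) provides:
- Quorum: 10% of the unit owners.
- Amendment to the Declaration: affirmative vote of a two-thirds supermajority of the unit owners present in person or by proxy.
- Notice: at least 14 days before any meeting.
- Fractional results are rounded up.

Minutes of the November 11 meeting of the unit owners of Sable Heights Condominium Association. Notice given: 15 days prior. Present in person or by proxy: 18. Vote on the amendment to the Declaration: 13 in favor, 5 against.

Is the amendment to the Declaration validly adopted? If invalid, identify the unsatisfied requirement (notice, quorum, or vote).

Valid — all requirements satisfied.

Notice: 15 days given; 14 required. Satisfied.
Quorum: 10% of 162 = 16.20, rounded up to 17; 18 present. Satisfied.
Vote: requires two-thirds of those present (18); 2/3 of 18 = 12, so 12 needed; 13 in favor. Satisfied.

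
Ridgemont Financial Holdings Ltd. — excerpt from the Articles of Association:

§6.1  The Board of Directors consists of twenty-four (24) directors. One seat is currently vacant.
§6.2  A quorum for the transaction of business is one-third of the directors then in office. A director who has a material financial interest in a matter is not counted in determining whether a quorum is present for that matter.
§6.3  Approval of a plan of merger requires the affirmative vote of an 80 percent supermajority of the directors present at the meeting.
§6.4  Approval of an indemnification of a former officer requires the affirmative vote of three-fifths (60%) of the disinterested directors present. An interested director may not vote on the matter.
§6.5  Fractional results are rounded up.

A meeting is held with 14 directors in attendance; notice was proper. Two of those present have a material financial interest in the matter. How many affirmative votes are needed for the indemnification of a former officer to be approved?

8

The indemnification of a former officer requires three-fifths of the disinterested directors present (14 − 2 = 12).
3/5 of 12 = 7.20, rounded up to 8.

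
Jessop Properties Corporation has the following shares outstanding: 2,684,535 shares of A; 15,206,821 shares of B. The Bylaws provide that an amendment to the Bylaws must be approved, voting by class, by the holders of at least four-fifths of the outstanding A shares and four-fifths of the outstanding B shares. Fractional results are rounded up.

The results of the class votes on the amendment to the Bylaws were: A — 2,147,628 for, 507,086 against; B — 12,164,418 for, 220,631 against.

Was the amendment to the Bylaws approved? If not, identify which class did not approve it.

A: 4/5 of 2684535 = 2147628; 2,147,628 required, 2,147,628 in favor — approved.
B: 4/5 of 15206821 = 12165456.80, rounded up to 12165457; 12,165,457 required, 12,164,418 in favor — not approved.

Not approved — the B shares did not give the required vote.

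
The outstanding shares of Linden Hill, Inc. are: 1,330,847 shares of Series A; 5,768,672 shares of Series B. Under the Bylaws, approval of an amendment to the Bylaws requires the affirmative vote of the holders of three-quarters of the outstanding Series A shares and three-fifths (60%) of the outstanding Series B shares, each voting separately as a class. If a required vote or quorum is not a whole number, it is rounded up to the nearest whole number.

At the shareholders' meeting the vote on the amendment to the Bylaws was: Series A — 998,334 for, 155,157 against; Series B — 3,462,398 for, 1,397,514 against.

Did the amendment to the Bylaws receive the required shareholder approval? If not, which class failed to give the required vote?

Series A: 3/4 of 1330847 = 998135.25, rounded up to 998136; 998,136 required, 998,334 in favor — approved.
Series B: 3/5 of 5768672 = 3461203.20, rounded up to 3461204; 3,461,204 required, 3,462,398 in favor — approved.

Approved — every class gave the required vote.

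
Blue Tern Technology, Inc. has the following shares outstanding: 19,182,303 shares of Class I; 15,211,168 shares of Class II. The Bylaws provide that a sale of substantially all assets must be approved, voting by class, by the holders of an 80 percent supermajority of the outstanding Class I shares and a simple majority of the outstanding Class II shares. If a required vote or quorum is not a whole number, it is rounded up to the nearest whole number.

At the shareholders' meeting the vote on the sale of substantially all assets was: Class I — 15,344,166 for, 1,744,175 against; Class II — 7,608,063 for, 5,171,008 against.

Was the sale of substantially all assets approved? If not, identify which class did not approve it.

Not approved — the Class I shares did not give the required vote.

Class I: 4/5 of 19182303 = 15345842.40, rounded up to 15345843; 15,345,843 required, 15,344,166 in favor — not approved.
Class II: a majority of 15211168 is 7605585; 7,605,585 required, 7,608,063 in favor — approved.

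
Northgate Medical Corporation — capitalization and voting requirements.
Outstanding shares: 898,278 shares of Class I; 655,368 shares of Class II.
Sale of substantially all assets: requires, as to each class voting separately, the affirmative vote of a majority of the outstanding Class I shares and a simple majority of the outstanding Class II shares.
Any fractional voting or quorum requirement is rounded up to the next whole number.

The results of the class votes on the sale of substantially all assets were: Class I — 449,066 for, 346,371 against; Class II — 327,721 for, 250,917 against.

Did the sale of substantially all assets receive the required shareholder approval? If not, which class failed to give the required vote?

Not approved — the Class I shares did not give the required vote.

Class I: a majority of 898278 is 449140; 449,140 required, 449,066 in favor — not approved.
Class II: a majority of 655368 is 327685; 327,685 required, 327,721 in favor — approved.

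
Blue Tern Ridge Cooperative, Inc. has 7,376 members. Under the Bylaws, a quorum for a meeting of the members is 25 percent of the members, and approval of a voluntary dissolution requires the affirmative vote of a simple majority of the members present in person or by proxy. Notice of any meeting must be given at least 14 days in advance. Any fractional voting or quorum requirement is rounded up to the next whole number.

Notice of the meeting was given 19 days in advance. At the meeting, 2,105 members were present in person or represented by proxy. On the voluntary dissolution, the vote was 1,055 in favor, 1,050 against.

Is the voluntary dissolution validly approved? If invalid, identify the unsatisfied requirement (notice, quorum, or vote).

Valid — all requirements satisfied.

Notice: 19 days given; 14 required. Satisfied.
Quorum: 25% of 7,376 = 1,844; 2,105 present. Satisfied.
Vote: requires a majority of those present (2,105); a majority of 2105 is 1053, so 1,053 needed; 1,055 in favor. Satisfied.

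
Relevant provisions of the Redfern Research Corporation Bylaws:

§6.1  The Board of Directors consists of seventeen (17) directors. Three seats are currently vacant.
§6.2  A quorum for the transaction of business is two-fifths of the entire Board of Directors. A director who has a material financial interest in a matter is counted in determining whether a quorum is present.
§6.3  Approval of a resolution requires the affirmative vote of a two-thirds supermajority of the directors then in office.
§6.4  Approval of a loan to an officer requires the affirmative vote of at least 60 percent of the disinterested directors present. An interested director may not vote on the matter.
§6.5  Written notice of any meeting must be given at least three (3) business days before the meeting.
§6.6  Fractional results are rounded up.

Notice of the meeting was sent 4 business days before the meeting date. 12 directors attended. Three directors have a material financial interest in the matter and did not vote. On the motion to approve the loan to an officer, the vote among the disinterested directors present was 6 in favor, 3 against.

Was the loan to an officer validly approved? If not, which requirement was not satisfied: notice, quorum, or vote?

Notice: 4 business days given; 3 required (4 ≥ 3). Satisfied.
Quorum: 12 present (interested directors count toward quorum); quorum is 7. Satisfied.
Vote: the loan to an officer requires three-fifths of the disinterested directors present (12 − 3 = 9). 3/5 of 9 = 5.40, rounded up to 6, so 6 affirmative votes are needed; 6 voted in favor. Satisfied.

Valid — all requirements satisfied.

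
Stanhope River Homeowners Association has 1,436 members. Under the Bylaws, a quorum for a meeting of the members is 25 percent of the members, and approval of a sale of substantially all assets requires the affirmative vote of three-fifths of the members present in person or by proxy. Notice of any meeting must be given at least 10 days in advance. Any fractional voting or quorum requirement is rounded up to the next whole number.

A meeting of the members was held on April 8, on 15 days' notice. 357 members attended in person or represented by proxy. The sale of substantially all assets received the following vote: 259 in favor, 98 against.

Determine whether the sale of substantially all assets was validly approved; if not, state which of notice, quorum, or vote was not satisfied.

Invalid — quorum requirement not satisfied.

Notice: 15 days given; 10 required. Satisfied.
Quorum: 25% of 1,436 = 359; 357 present. Not satisfied.
Vote: requires three-fifths of those present (357); 3/5 of 357 = 214.20, rounded up to 215, so 215 needed; 259 in favor. Satisfied.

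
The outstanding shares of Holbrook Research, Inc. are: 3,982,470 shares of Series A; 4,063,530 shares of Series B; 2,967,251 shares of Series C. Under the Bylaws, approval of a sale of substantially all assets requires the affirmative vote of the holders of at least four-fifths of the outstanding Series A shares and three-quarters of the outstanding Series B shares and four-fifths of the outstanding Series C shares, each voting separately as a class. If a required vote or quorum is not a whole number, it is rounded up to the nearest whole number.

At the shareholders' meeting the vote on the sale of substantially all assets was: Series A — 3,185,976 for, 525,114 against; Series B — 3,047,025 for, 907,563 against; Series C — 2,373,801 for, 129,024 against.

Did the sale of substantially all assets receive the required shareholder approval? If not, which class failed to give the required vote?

Series A: 4/5 of 3982470 = 3185976; 3,185,976 required, 3,185,976 in favor — approved.
Series B: 3/4 of 4063530 = 3047647.50, rounded up to 3047648; 3,047,648 required, 3,047,025 in favor — not approved.
Series C: 4/5 of 2967251 = 2373800.80, rounded up to 2373801; 2,373,801 required, 2,373,801 in favor — approved.

Not approved — the Series B shares did not give the required vote.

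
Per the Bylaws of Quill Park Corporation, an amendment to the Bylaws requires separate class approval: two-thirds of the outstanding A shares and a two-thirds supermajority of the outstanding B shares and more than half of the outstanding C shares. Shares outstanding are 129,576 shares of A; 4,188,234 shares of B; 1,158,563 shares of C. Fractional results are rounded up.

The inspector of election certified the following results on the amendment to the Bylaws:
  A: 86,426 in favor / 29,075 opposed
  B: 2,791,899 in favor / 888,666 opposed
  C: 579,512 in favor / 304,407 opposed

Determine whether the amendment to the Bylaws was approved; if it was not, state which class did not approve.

Not approved — the B shares did not give the required vote.

A: 2/3 of 129576 = 86384; 86,384 required, 86,426 in favor — approved.
B: 2/3 of 4188234 = 2792156; 2,792,156 required, 2,791,899 in favor — not approved.
C: a majority of 1158563 is 579282; 579,282 required, 579,512 in favor — approved.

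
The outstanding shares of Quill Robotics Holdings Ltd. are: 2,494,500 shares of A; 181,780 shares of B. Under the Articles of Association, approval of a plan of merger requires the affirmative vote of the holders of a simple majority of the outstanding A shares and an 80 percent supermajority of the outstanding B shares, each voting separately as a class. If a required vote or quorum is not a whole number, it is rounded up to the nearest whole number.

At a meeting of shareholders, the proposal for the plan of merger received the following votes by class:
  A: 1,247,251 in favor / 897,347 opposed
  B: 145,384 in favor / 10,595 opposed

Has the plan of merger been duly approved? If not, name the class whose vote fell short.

Not approved — the B shares did not give the required vote.

A: a majority of 2494500 is 1247251; 1,247,251 required, 1,247,251 in favor — approved.
B: 4/5 of 181780 = 145424; 145,424 required, 145,384 in favor — not approved.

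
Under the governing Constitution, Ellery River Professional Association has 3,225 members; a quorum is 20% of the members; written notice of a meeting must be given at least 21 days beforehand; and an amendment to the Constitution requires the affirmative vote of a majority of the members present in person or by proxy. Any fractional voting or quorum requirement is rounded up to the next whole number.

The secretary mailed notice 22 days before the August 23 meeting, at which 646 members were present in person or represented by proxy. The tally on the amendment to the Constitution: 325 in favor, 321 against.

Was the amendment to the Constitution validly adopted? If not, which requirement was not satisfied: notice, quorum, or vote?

Valid — all requirements satisfied.

Notice: 22 days given; 21 required. Satisfied.
Quorum: 20% of 3,225 = 645; 646 present. Satisfied.
Vote: requires a majority of those present (646); a majority of 646 is 324, so 324 needed; 325 in favor. Satisfied.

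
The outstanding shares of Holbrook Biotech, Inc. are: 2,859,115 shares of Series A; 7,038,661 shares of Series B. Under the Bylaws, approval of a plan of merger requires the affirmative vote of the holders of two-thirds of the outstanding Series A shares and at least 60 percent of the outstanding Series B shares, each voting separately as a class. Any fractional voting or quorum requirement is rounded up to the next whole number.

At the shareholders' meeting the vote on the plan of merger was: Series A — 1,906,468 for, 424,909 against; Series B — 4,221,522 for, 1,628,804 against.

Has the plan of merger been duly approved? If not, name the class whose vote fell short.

Not approved — the Series B shares did not give the required vote.

Series A: 2/3 of 2859115 = 1906076.67, rounded up to 1906077; 1,906,077 required, 1,906,468 in favor — approved.
Series B: 3/5 of 7038661 = 4223196.60, rounded up to 4223197; 4,223,197 required, 4,221,522 in favor — not approved.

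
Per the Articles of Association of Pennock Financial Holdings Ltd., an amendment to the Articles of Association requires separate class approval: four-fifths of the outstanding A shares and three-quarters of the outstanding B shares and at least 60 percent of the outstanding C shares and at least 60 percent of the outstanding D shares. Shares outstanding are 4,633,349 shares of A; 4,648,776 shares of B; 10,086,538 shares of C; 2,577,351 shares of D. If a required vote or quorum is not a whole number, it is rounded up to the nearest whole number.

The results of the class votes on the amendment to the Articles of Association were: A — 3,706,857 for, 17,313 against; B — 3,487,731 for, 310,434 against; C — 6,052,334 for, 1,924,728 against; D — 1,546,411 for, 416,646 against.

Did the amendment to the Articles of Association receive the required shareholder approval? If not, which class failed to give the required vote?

A: 4/5 of 4633349 = 3706679.20, rounded up to 3706680; 3,706,680 required, 3,706,857 in favor — approved.
B: 3/4 of 4648776 = 3486582; 3,486,582 required, 3,487,731 in favor — approved.
C: 3/5 of 10086538 = 6051922.80, rounded up to 6051923; 6,051,923 required, 6,052,334 in favor — approved.
D: 3/5 of 2577351 = 1546410.60, rounded up to 1546411; 1,546,411 required, 1,546,411 in favor — approved.

Approved — every class gave the required vote.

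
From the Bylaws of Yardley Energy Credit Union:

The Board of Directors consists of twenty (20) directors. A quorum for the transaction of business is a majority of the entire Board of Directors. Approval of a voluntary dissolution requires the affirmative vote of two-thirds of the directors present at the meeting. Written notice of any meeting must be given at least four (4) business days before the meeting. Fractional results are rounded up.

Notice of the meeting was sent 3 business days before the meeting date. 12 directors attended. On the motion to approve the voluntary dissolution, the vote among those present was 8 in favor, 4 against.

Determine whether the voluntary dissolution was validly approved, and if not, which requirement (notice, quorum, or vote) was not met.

Notice: 3 business days given; 4 required (3 < 4). Not satisfied.
Quorum: 12 present; quorum is 11. Satisfied.
Vote: the voluntary dissolution requires two-thirds of the directors present (12). 2/3 of 12 = 8, so 8 affirmative votes are needed; 8 voted in favor. Satisfied.

Invalid — notice requirement not satisfied.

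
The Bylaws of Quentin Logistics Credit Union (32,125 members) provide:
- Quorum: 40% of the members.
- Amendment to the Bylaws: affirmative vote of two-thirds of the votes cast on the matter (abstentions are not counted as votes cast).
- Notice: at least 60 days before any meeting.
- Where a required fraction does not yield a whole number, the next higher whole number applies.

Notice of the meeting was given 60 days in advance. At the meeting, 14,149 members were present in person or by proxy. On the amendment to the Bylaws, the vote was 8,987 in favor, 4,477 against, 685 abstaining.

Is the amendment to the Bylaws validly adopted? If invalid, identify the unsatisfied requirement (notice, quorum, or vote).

Notice: 60 days given; 60 required. Satisfied.
Quorum: 40% of 32,125 = 12,850; 14,149 present. Satisfied.
Vote: requires two-thirds of the votes cast (14,149 − 685 abstaining = 13,464); 2/3 of 13464 = 8976, so 8,976 needed; 8,987 in favor. Satisfied.

Valid — all requirements satisfied.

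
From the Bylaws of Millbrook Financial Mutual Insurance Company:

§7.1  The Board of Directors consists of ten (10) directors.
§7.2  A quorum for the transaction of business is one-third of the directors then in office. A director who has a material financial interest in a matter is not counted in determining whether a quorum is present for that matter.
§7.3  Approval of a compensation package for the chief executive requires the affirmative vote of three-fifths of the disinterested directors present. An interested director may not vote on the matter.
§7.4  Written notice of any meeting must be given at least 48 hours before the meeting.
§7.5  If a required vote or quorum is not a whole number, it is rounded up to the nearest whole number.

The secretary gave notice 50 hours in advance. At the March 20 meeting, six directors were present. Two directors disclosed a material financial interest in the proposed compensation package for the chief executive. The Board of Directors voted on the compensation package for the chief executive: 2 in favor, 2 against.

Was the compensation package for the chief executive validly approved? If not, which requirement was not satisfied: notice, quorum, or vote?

Invalid — vote requirement not satisfied.

Notice: 50 hours given; 48 required (50 ≥ 48). Satisfied.
Quorum: 6 present, but the 2 interested directors do not count, leaving 4. Quorum is 4. Satisfied.
Vote: the compensation package for the chief executive requires three-fifths of the disinterested directors present (6 − 2 = 4). 3/5 of 4 = 2.40, rounded up to 3, so 3 affirmative votes are needed; 2 voted in favor. Not satisfied.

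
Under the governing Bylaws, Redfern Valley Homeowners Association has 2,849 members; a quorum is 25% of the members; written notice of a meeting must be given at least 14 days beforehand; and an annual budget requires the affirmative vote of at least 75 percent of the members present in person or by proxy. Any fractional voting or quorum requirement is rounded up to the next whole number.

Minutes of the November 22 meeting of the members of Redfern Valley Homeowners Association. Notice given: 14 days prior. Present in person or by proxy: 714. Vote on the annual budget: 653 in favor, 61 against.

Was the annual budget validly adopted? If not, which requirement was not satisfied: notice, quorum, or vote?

Valid — all requirements satisfied.

Notice: 14 days given; 14 required. Satisfied.
Quorum: 25% of 2,849 = 712.25, rounded up to 713; 714 present. Satisfied.
Vote: requires three-fourths of those present (714); 3/4 of 714 = 535.50, rounded up to 536, so 536 needed; 653 in favor. Satisfied.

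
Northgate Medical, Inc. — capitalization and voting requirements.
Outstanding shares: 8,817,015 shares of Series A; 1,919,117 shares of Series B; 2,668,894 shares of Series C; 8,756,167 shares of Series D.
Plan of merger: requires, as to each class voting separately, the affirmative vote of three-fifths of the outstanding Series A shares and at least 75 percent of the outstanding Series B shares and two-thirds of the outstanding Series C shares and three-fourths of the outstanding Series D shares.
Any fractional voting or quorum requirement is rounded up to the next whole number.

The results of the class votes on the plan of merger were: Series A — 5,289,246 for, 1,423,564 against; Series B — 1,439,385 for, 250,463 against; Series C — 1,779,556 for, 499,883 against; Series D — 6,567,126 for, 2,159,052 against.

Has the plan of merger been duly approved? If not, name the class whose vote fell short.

Not approved — the Series A shares did not give the required vote.

Series A: 3/5 of 8817015 = 5290209; 5,290,209 required, 5,289,246 in favor — not approved.
Series B: 3/4 of 1919117 = 1439337.75, rounded up to 1439338; 1,439,338 required, 1,439,385 in favor — approved.
Series C: 2/3 of 2668894 = 1779262.67, rounded up to 1779263; 1,779,263 required, 1,779,556 in favor — approved.
Series D: 3/4 of 8756167 = 6567125.25, rounded up to 6567126; 6,567,126 required, 6,567,126 in favor — approved.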